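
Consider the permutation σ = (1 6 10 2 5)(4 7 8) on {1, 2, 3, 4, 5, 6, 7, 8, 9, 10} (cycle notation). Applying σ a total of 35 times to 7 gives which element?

7 lies in the 3-cycle (4 7 8).
Since the cycle has length 3, σ^35 acts on it the same as σ^2 (35 mod 3 = 2).
Stepping 2 places around the cycle: 7 → 8 → 4.

4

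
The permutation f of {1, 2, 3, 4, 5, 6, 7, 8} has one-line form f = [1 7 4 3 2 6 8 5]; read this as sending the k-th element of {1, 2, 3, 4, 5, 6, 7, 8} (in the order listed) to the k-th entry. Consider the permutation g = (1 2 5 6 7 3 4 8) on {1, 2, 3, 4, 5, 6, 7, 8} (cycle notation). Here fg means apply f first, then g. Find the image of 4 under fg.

f(4) = 3, then g(3) = 4; composing gives (fg)(4) = 4.

4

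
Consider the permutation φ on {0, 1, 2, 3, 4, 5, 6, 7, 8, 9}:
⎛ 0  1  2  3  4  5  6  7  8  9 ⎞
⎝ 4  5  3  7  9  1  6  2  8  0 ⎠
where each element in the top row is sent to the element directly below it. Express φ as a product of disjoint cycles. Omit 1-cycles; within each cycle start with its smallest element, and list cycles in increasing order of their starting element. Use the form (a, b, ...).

Iterating φ from 0 gives 0 → 4 → 9 → 0; that is the 3-cycle (0, 4, 9).
Repeating from the next unused element and collecting all non-trivial cycles gives (0, 4, 9)(1, 5)(2, 3, 7).

(0, 4, 9)(1, 5)(2, 3, 7)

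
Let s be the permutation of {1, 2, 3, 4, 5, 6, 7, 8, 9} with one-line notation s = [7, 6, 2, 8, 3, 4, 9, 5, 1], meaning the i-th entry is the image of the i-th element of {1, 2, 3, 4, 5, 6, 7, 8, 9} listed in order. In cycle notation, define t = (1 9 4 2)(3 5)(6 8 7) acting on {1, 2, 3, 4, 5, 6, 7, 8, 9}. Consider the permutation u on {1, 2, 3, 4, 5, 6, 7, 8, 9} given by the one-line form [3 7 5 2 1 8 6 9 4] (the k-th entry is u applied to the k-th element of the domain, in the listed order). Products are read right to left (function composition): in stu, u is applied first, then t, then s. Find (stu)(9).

(stu)(9) = s(t(u(9))). u(9) = 4, then t(4) = 2, then s(2) = 6, so the result is 6.

6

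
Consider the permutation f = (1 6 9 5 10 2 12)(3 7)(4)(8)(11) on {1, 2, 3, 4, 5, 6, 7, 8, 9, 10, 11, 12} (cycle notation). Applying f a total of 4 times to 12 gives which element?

5

12 lies in the 7-cycle (1 6 9 5 10 2 12).
Stepping 4 places around the cycle: 12 → 1 → 6 → 9 → 5.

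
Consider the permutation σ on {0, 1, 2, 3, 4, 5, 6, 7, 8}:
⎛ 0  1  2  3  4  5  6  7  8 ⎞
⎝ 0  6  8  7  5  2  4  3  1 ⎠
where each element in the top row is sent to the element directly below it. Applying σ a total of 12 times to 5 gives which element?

5

Tracing 5 → 2 → … returns to 5 after 6 steps, so 5 lies in a 6-cycle (1, 6, 4, 5, 2, 8).
Powers repeat with period 6 on this cycle, and 12 mod 6 = 0, so σ^12(5) = σ^0(5).
So σ^12(5) = 5.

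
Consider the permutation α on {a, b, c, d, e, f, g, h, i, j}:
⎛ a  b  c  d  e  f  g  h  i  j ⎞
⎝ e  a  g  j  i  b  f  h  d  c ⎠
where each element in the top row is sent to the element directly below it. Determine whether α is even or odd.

even

In disjoint-cycle form the cycle lengths are 9, 1.
A cycle is odd iff its length is even; α has 0 even-length cycles, so sgn(α) = (−1)^0 and α is even.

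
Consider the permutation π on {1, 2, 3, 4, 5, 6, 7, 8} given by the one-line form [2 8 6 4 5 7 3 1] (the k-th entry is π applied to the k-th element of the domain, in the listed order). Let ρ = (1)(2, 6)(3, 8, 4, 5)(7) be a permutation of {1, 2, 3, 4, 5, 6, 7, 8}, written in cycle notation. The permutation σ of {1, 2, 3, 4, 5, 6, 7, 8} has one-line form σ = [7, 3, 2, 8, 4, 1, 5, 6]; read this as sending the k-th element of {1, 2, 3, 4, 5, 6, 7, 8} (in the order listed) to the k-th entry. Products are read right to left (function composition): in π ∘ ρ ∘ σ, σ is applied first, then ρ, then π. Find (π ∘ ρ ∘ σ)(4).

Chase 4: σ(4) = 8; ρ(8) = 4; π(4) = 4. Hence (π ∘ ρ ∘ σ)(4) = 4.

4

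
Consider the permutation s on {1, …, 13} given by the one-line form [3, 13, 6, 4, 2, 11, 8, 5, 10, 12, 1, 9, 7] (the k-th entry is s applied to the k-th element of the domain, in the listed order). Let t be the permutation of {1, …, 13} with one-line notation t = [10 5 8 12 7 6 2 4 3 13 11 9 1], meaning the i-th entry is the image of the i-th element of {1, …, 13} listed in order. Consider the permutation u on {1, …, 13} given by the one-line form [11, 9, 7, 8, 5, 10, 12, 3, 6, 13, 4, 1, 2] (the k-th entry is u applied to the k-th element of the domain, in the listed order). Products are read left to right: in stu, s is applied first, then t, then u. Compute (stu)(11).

Chase 11: s(11) = 1; t(1) = 10; u(10) = 13. Hence (stu)(11) = 13.

13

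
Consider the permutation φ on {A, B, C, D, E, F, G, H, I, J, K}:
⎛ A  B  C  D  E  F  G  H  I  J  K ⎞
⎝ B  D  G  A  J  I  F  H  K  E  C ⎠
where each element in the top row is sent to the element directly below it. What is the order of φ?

30

Writing φ as disjoint cycles, the cycle lengths are 5, 3, 2, 1.
The order of φ is the least common multiple of its cycle lengths: lcm(5, 3, 2) = 30.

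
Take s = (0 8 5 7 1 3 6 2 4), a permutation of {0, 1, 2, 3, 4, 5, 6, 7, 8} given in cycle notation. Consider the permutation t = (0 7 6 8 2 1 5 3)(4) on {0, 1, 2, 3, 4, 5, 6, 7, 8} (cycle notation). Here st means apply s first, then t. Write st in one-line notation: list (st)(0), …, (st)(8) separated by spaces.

Chase each element through s then t: 0 → 8 → 2; 1 → 3 → 0; 2 → 4 → 4; 3 → 6 → 8; 4 → 0 → 7; 5 → 7 → 6; 6 → 2 → 1; 7 → 1 → 5; 8 → 5 → 3.
So st in one-line form is 2 0 4 8 7 6 1 5 3.

2 0 4 8 7 6 1 5 3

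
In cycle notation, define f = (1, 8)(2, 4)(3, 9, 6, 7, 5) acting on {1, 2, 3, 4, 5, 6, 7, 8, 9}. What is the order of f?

The disjoint cycles have lengths 5, 2, 2.
The order of f is the least common multiple of its cycle lengths: lcm(5, 2, 2) = 10.

10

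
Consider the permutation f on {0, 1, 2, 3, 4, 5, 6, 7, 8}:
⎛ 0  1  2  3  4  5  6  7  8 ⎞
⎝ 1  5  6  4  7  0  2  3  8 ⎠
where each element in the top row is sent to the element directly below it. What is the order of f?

6

The disjoint-cycle form of f has cycle lengths 3, 3, 2, 1.
The order of f is the least common multiple of its cycle lengths: lcm(3, 3, 2) = 6.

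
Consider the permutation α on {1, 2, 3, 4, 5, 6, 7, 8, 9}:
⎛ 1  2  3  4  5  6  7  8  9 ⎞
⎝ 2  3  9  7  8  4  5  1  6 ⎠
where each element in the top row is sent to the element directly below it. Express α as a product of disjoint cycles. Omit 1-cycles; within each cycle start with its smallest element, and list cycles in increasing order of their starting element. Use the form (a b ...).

Start at 1 and follow images: 1 → 2 → 3 → 9 → 6 → 4 → 7 → 5 → 8 → 1, giving the cycle (1 2 3 9 6 4 7 5 8).
Continuing from each remaining unvisited element yields (1 2 3 9 6 4 7 5 8).

(1 2 3 9 6 4 7 5 8)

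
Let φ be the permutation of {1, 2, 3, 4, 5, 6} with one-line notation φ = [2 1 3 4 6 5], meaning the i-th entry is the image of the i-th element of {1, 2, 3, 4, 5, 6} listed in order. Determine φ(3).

3

3 is element number 3 of the domain, and entry number 3 of the one-line form is 3, so φ(3) = 3.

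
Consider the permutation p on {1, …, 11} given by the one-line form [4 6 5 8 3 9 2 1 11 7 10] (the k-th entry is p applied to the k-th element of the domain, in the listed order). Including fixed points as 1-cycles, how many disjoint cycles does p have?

The cycle decomposition is (1, 4, 8)(2, 6, 9, 11, 10, 7)(3, 5), which has 3 cycles (counting 1-cycles).

3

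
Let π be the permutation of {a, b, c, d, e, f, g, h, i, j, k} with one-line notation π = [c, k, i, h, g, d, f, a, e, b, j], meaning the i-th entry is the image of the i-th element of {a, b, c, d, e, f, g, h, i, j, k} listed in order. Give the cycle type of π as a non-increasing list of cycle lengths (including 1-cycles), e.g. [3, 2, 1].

The disjoint cycles are (a c i e g f d h)(b k j), with lengths 8, 3 in non-increasing order.

[8, 3]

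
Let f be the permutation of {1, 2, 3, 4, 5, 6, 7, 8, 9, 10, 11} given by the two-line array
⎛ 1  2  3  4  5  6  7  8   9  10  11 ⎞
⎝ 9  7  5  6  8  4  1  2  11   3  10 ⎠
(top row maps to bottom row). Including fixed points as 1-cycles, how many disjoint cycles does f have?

The cycle decomposition is (1, 9, 11, 10, 3, 5, 8, 2, 7)(4, 6), which has 2 cycles (counting 1-cycles).

2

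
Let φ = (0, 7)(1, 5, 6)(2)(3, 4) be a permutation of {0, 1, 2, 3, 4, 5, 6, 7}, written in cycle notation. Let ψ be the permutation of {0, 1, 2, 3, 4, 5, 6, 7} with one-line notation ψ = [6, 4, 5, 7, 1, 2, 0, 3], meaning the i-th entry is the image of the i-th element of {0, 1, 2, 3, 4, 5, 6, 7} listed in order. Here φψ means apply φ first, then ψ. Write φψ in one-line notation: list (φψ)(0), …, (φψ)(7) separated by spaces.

3 2 5 1 7 0 4 6

Chase each element through φ then ψ: 0 → 7 → 3; 1 → 5 → 2; 2 → 2 → 5; 3 → 4 → 1; 4 → 3 → 7; 5 → 6 → 0; 6 → 1 → 4; 7 → 0 → 6.
Collecting the images, φψ = [3 2 5 1 7 0 4 6].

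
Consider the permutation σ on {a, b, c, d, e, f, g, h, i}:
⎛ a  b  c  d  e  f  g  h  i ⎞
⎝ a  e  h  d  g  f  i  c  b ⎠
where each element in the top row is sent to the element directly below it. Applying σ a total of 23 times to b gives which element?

Tracing b → e → … returns to b after 4 steps, so b lies in a 4-cycle (b, e, g, i).
Since the cycle has length 4, σ^23 acts on it the same as σ^3 (23 mod 4 = 3).
Stepping 3 places around the cycle: b → e → g → i.

i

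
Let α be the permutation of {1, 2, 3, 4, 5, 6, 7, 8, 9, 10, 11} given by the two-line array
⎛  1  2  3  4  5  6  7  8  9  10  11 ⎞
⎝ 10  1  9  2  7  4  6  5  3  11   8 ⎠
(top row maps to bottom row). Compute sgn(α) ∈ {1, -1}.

-1

In disjoint-cycle form the cycle lengths are 9, 2.
A cycle is odd iff its length is even; α has 1 even-length cycle, so sgn(α) = (−1)^1 and α is odd.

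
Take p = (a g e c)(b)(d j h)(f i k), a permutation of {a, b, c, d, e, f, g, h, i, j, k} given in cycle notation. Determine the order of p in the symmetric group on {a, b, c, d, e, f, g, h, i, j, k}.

12

The cycle type of p is (4, 3, 3, 1).
The order of p is the least common multiple of its cycle lengths: lcm(4, 3, 3) = 12.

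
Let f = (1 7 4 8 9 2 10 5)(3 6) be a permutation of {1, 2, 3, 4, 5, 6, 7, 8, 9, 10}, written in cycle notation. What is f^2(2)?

2 lies in the 8-cycle (1 7 4 8 9 2 10 5).
Advancing 2 steps from 2: 2 → 10 → 5.

5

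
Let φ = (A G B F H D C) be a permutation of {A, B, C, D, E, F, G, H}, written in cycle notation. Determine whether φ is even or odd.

The cycle lengths are 7, 1.
A cycle of length ℓ contributes ℓ−1 transpositions, so φ is a product of 6 transpositions — even.

even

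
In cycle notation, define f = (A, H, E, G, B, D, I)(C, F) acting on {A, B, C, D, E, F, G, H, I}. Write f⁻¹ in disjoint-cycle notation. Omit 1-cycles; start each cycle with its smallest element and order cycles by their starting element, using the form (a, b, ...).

If f sends a → b within a cycle, f⁻¹ sends b → a; equivalently, reverse each cycle.
Reversing each cycle of f and rotating so the smallest element leads gives (A, I, D, B, G, E, H)(C, F).

(A, I, D, B, G, E, H)(C, F)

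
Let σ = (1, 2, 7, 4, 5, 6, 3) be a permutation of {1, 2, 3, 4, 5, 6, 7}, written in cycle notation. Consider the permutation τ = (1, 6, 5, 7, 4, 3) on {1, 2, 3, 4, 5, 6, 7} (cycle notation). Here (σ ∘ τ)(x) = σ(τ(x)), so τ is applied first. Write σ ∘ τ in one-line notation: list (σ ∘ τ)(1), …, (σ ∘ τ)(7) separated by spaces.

3 7 2 1 4 6 5

(σ ∘ τ)(x) = σ(τ(x)). Computing each image: σ(τ(1)) = σ(6) = 3, σ(τ(2)) = σ(2) = 7, σ(τ(3)) = σ(1) = 2, σ(τ(4)) = σ(3) = 1, σ(τ(5)) = σ(7) = 4, σ(τ(6)) = σ(5) = 6, σ(τ(7)) = σ(4) = 5.
Hence σ ∘ τ = [3 7 2 1 4 6 5].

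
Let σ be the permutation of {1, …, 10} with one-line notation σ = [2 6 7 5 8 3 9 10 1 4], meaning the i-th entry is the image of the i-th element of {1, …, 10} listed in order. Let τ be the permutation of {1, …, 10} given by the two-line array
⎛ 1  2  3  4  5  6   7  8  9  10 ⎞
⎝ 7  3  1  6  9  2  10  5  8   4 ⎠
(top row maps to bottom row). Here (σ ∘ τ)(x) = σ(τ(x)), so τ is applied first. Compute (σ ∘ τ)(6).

6

τ(6) = 2, then σ(2) = 6; composing gives (σ ∘ τ)(6) = 6.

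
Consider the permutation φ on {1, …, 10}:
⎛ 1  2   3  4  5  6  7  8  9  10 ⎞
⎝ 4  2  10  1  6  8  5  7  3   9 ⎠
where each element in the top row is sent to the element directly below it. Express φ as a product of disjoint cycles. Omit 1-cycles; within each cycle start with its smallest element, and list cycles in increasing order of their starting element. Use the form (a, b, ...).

(1, 4)(3, 10, 9)(5, 6, 8, 7)

Start at 1 and follow images: 1 → 4 → 1, giving the cycle (1, 4).
Repeating from the next unused element and collecting all non-trivial cycles gives (1, 4)(3, 10, 9)(5, 6, 8, 7).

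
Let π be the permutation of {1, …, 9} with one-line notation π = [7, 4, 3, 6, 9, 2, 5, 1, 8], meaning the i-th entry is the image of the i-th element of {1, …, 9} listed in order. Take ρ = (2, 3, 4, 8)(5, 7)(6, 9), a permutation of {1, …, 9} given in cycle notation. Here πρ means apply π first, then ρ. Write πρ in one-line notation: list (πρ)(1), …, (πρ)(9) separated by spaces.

(πρ)(x) = ρ(π(x)). Computing each image: ρ(π(1)) = ρ(7) = 5, ρ(π(2)) = ρ(4) = 8, ρ(π(3)) = ρ(3) = 4, ρ(π(4)) = ρ(6) = 9, ρ(π(5)) = ρ(9) = 6, ρ(π(6)) = ρ(2) = 3, ρ(π(7)) = ρ(5) = 7, ρ(π(8)) = ρ(1) = 1, ρ(π(9)) = ρ(8) = 2.
Hence πρ = [5 8 4 9 6 3 7 1 2].

5 8 4 9 6 3 7 1 2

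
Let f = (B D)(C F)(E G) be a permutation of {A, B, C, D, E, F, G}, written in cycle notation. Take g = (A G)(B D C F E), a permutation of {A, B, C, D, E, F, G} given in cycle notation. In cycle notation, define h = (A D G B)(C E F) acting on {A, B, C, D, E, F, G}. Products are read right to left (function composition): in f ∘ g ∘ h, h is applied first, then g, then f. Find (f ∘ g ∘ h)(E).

G

Chase E: h(E) = F; g(F) = E; f(E) = G. Hence (f ∘ g ∘ h)(E) = G.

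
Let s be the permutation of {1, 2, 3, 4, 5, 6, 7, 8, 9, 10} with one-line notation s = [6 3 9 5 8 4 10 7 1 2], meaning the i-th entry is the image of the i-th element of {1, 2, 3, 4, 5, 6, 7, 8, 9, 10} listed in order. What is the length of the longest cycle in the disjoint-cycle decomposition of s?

10

Decomposing into disjoint cycles gives (1, 6, 4, 5, 8, 7, 10, 2, 3, 9); the longest has length 10.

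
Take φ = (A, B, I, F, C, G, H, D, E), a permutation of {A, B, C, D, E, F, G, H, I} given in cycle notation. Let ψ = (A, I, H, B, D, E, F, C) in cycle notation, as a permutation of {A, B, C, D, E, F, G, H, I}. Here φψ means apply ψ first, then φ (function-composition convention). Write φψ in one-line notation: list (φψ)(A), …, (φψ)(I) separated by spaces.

F E B A C G H I D

For each element, apply ψ then φ: A → I → F; B → D → E; C → A → B; D → E → A; E → F → C; F → C → G; G → G → H; H → B → I; I → H → D.
So φψ in one-line form is F E B A C G H I D.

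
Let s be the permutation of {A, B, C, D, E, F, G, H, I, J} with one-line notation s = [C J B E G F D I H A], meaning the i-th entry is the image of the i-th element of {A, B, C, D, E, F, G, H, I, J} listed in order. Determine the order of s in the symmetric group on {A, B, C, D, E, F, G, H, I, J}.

12

Decomposing into disjoint cycles gives cycle lengths 4, 3, 2, 1.
The order of s is the least common multiple of its cycle lengths: lcm(4, 3, 2) = 12.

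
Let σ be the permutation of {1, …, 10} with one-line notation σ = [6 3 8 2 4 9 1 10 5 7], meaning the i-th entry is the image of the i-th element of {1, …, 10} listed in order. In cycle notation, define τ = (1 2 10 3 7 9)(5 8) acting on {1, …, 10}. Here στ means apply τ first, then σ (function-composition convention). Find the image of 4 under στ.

2

(στ)(4) = σ(τ(4)). τ(4) = 4, then σ(4) = 2. So (στ)(4) = 2.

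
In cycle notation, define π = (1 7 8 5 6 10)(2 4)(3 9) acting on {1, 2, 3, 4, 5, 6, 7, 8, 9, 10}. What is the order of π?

6

The cycle type of π is (6, 2, 2).
Since disjoint cycles commute, ord(π) = lcm(6, 2, 2) = 6.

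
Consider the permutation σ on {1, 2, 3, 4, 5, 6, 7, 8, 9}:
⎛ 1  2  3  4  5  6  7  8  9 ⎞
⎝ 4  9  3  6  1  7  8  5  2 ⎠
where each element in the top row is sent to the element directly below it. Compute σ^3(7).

1

Tracing 7 → 8 → … returns to 7 after 6 steps, so 7 lies in a 6-cycle (1, 4, 6, 7, 8, 5).
Advancing 3 steps from 7: 7 → 8 → 5 → 1.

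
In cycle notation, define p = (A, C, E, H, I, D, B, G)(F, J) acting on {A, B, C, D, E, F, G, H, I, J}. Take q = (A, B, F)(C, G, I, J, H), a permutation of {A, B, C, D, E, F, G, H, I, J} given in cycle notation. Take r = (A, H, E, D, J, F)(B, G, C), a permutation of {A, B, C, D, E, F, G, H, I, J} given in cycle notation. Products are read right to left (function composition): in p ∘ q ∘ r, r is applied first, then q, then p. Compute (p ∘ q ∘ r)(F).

Chase F: r(F) = A; q(A) = B; p(B) = G. Hence (p ∘ q ∘ r)(F) = G.

G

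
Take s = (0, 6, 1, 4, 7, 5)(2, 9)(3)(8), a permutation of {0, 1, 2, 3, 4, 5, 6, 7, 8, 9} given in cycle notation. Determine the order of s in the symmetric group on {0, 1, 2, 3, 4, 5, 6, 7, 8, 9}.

6

The disjoint cycles have lengths 6, 2, 1, 1.
Since disjoint cycles commute, ord(s) = lcm(6, 2) = 6.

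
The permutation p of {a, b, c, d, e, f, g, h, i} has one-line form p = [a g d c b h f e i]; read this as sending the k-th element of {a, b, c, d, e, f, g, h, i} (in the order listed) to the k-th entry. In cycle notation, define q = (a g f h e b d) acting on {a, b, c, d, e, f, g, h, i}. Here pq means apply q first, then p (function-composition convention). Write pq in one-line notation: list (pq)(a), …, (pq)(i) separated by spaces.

f c d a g e h b i

(pq)(x) = p(q(x)). Computing each image: p(q(a)) = p(g) = f, p(q(b)) = p(d) = c, p(q(c)) = p(c) = d, p(q(d)) = p(a) = a, p(q(e)) = p(b) = g, p(q(f)) = p(h) = e, p(q(g)) = p(f) = h, p(q(h)) = p(e) = b, p(q(i)) = p(i) = i.
Hence pq = [f c d a g e h b i].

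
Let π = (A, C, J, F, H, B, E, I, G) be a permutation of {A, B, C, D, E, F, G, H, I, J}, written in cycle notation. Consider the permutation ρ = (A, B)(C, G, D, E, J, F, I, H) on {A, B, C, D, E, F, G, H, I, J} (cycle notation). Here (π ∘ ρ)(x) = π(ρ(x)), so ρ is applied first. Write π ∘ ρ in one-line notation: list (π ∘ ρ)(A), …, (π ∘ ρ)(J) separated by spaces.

E C A I F G D J B H

For each element, apply ρ then π: A → B → E; B → A → C; C → G → A; D → E → I; E → J → F; F → I → G; G → D → D; H → C → J; I → H → B; J → F → H.
So π ∘ ρ in one-line form is E C A I F G D J B H.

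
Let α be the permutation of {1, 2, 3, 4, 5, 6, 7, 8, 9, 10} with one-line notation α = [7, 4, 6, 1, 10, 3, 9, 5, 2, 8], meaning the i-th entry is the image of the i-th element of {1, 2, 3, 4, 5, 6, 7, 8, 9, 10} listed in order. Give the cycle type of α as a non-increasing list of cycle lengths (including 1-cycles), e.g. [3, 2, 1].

The disjoint cycles are (1 7 9 2 4)(3 6)(5 10 8), with lengths 5, 3, 2 in non-increasing order.

[5, 3, 2]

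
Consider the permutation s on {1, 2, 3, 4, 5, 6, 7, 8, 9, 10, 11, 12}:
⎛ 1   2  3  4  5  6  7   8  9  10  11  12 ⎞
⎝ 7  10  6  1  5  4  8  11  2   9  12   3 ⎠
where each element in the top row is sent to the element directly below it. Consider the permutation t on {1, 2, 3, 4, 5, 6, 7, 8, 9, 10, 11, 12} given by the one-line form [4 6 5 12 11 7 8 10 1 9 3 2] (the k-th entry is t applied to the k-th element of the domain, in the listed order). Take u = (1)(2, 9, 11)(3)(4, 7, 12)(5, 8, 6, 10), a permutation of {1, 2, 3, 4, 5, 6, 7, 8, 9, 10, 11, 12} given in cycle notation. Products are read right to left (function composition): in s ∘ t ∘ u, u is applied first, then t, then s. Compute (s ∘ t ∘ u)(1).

1

Chase 1: u(1) = 1; t(1) = 4; s(4) = 1. Hence (s ∘ t ∘ u)(1) = 1.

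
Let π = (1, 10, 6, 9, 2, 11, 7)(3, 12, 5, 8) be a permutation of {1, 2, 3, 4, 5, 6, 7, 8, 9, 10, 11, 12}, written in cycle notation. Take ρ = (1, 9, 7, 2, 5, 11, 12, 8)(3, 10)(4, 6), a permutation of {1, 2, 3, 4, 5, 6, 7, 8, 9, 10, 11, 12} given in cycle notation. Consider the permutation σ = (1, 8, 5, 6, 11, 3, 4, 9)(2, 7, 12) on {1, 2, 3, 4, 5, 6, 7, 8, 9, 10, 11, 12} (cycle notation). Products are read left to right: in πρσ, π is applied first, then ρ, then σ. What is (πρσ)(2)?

Apply the permutations in order: π(2) = 11, then ρ(11) = 12, then σ(12) = 2. So (πρσ)(2) = 2.

2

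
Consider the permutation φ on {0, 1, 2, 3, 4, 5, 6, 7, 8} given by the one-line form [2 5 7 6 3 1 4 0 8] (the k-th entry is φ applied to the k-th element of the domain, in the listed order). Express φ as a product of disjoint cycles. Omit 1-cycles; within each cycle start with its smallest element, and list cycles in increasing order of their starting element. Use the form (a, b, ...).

Iterating φ from 0 gives 0 → 2 → 7 → 0; that is the 3-cycle (0, 2, 7).
Continuing from each remaining unvisited element yields (0, 2, 7)(1, 5)(3, 6, 4).

(0, 2, 7)(1, 5)(3, 6, 4)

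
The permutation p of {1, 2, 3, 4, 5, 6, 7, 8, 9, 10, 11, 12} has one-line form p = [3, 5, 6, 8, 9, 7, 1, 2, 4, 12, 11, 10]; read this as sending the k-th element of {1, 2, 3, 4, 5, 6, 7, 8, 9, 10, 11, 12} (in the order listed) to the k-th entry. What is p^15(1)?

7

Tracing 1 → 3 → … returns to 1 after 4 steps, so 1 lies in a 4-cycle (1, 3, 6, 7).
On a 4-cycle, p^4 is the identity, so p^15 = p^3 there (15 ≡ 3 mod 4).
Advancing 3 steps from 1: 1 → 3 → 6 → 7.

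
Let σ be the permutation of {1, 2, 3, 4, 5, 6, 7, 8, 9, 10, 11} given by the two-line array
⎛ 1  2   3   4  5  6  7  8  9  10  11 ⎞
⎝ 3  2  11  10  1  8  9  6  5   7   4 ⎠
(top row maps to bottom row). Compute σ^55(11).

Tracing 11 → 4 → … returns to 11 after 8 steps, so 11 lies in an 8-cycle (1, 3, 11, 4, 10, 7, 9, 5).
Since the cycle has length 8, σ^55 acts on it the same as σ^7 (55 mod 8 = 7).
Advancing 7 steps from 11: 11 → 4 → 10 → 7 → 9 → 5 → 1 → 3.

3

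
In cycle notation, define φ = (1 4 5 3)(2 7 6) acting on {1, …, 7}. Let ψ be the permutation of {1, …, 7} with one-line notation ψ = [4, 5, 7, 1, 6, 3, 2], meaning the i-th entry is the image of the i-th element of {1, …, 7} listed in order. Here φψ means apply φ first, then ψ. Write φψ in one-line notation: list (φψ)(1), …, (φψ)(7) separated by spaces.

(φψ)(x) = ψ(φ(x)). Computing each image: ψ(φ(1)) = ψ(4) = 1, ψ(φ(2)) = ψ(7) = 2, ψ(φ(3)) = ψ(1) = 4, ψ(φ(4)) = ψ(5) = 6, ψ(φ(5)) = ψ(3) = 7, ψ(φ(6)) = ψ(2) = 5, ψ(φ(7)) = ψ(6) = 3.
Hence φψ = [1 2 4 6 7 5 3].

1 2 4 6 7 5 3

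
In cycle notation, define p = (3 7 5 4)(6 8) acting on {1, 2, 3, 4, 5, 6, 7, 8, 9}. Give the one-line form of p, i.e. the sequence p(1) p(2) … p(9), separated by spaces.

1 2 7 3 4 8 5 6 9

Image by image: 1→1, 2→2, 3→7, 4→3, 5→4, 6→8, 7→5, 8→6, 9→9.
Listing these in domain order gives 1 2 7 3 4 8 5 6 9.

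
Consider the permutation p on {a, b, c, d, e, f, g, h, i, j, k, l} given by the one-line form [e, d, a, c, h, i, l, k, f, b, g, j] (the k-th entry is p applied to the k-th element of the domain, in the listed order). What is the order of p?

10

The disjoint-cycle form of p has cycle lengths 10, 2.
The order is lcm(10, 2) = 10.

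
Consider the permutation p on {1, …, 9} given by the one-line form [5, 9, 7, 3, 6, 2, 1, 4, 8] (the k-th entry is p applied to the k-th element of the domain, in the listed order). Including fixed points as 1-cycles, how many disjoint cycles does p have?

The cycle decomposition is (1, 5, 6, 2, 9, 8, 4, 3, 7), which has 1 cycle (counting 1-cycles).

1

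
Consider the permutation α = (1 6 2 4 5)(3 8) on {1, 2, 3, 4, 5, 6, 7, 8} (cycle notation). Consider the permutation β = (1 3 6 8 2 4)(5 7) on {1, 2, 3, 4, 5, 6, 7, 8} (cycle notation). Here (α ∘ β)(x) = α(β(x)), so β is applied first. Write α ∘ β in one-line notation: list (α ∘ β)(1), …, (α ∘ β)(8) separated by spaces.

(α ∘ β)(x) = α(β(x)). Computing each image: α(β(1)) = α(3) = 8, α(β(2)) = α(4) = 5, α(β(3)) = α(6) = 2, α(β(4)) = α(1) = 6, α(β(5)) = α(7) = 7, α(β(6)) = α(8) = 3, α(β(7)) = α(5) = 1, α(β(8)) = α(2) = 4.
Hence α ∘ β = [8 5 2 6 7 3 1 4].

8 5 2 6 7 3 1 4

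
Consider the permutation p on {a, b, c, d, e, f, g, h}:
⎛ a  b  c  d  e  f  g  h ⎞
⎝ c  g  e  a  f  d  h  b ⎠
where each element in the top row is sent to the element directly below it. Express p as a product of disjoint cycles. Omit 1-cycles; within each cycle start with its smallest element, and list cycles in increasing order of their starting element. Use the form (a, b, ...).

(a, c, e, f, d)(b, g, h)

From a: a → c → e → f → d → a, closing the cycle (a, c, e, f, d).
Continuing from each remaining unvisited element yields (a, c, e, f, d)(b, g, h).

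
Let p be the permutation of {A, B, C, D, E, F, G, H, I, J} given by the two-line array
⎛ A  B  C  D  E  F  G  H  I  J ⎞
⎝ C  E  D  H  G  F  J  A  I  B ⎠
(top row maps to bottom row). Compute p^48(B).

B

Tracing B → E → … returns to B after 4 steps, so B lies in a 4-cycle (B E G J).
Powers repeat with period 4 on this cycle, and 48 mod 4 = 0, so p^48(B) = p^0(B).
So p^48(B) = B.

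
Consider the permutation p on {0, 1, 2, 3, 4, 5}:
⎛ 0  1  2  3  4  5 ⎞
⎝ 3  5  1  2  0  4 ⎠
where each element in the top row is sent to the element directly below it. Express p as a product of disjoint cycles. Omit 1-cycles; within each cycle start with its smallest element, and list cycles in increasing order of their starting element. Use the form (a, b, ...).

(0, 3, 2, 1, 5, 4)

Start at 0 and follow images: 0 → 3 → 2 → 1 → 5 → 4 → 0, giving the cycle (0, 3, 2, 1, 5, 4).
Repeating from the next unused element and collecting all non-trivial cycles gives (0, 3, 2, 1, 5, 4).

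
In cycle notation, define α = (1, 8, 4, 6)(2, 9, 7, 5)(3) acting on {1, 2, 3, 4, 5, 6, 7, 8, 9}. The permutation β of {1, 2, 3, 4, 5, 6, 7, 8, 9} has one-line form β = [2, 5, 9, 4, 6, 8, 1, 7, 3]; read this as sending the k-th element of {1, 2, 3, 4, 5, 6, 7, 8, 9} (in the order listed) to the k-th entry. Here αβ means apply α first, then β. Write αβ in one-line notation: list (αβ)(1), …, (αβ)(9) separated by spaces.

Chase each element through α then β: 1 → 8 → 7; 2 → 9 → 3; 3 → 3 → 9; 4 → 6 → 8; 5 → 2 → 5; 6 → 1 → 2; 7 → 5 → 6; 8 → 4 → 4; 9 → 7 → 1.
So αβ in one-line form is 7 3 9 8 5 2 6 4 1.

7 3 9 8 5 2 6 4 1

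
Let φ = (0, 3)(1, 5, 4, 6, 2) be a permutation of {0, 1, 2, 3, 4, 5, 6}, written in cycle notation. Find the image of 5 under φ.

4

Within (1, 5, 4, 6, 2), 5 ↦ 4.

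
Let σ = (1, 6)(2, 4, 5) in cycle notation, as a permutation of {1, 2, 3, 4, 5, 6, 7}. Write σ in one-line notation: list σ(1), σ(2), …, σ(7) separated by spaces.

6 4 3 5 2 1 7

Each element maps to the next entry in its cycle (wrapping to the front): 1→6, 2→4, 3→3, 4→5, 5→2, 6→1, 7→7.
So the one-line form is 6 4 3 5 2 1 7.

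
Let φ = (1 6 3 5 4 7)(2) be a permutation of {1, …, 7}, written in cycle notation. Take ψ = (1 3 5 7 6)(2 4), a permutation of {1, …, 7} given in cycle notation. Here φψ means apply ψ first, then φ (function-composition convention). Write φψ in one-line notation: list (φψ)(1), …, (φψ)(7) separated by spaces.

Chase each element through ψ then φ: 1 → 3 → 5; 2 → 4 → 7; 3 → 5 → 4; 4 → 2 → 2; 5 → 7 → 1; 6 → 1 → 6; 7 → 6 → 3.
Collecting the images, φψ = [5 7 4 2 1 6 3].

5 7 4 2 1 6 3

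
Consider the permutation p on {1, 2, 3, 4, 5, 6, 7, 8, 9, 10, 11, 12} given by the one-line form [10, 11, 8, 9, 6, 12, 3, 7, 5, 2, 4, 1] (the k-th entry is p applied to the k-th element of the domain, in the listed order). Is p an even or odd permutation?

even

In disjoint-cycle form the cycle lengths are 9, 3.
A cycle is odd iff its length is even; p has 0 even-length cycles, so sgn(p) = (−1)^0 and p is even.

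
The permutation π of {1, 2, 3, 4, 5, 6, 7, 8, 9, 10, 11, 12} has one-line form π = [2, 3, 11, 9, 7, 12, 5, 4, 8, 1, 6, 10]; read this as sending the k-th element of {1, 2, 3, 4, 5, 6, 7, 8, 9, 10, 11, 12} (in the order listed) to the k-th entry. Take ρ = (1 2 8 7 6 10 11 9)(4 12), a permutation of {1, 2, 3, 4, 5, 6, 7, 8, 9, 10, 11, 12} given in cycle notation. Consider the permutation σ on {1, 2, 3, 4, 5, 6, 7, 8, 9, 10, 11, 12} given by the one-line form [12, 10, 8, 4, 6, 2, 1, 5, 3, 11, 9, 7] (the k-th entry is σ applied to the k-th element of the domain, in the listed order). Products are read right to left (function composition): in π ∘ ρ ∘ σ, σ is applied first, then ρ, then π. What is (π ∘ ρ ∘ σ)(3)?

5

(π ∘ ρ ∘ σ)(3) = π(ρ(σ(3))). σ(3) = 8, then ρ(8) = 7, then π(7) = 5, so the result is 5.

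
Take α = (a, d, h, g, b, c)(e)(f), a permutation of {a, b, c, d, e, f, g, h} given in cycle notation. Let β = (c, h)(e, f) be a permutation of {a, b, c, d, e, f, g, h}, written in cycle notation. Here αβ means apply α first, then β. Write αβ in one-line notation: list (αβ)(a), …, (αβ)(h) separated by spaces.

d h a c f e b g

(αβ)(x) = β(α(x)). Computing each image: β(α(a)) = β(d) = d, β(α(b)) = β(c) = h, β(α(c)) = β(a) = a, β(α(d)) = β(h) = c, β(α(e)) = β(e) = f, β(α(f)) = β(f) = e, β(α(g)) = β(b) = b, β(α(h)) = β(g) = g.
Hence αβ = [d h a c f e b g].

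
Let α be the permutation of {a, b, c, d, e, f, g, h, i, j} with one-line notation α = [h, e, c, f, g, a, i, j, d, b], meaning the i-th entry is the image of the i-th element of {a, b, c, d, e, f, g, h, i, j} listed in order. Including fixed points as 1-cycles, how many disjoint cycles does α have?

The cycle decomposition is (a, h, j, b, e, g, i, d, f)(c), which has 2 cycles (counting 1-cycles).

2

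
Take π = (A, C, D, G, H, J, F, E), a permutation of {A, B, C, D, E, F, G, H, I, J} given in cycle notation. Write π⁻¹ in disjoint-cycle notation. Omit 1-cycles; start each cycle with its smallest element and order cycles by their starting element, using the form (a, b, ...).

If π sends a → b within a cycle, π⁻¹ sends b → a; equivalently, reverse each cycle.
After reversing and putting each cycle's least element first, π⁻¹ = (A, E, F, J, H, G, D, C).

(A, E, F, J, H, G, D, C)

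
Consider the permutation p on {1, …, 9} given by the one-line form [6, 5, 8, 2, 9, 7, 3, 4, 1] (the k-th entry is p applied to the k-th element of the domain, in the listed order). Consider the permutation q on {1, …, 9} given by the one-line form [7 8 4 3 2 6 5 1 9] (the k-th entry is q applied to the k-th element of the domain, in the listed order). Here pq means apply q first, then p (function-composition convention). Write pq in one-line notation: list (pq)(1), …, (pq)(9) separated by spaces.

3 4 2 8 5 7 9 6 1

For each element, apply q then p: 1 → 7 → 3; 2 → 8 → 4; 3 → 4 → 2; 4 → 3 → 8; 5 → 2 → 5; 6 → 6 → 7; 7 → 5 → 9; 8 → 1 → 6; 9 → 9 → 1.
Collecting the images, pq = [3 4 2 8 5 7 9 6 1].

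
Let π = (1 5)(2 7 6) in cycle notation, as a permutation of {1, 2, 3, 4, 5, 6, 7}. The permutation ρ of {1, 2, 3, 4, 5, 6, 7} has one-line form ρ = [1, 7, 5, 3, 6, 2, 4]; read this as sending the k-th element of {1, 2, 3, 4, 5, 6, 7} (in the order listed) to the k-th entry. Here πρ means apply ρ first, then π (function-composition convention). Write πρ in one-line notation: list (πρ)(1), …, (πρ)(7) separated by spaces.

For each element, apply ρ then π: 1 → 1 → 5; 2 → 7 → 6; 3 → 5 → 1; 4 → 3 → 3; 5 → 6 → 2; 6 → 2 → 7; 7 → 4 → 4.
So πρ in one-line form is 5 6 1 3 2 7 4.

5 6 1 3 2 7 4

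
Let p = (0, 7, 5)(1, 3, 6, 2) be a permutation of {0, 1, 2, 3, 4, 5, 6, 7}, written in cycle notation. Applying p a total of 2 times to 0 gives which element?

5

0 lies in the 3-cycle (0, 7, 5).
Stepping 2 places around the cycle: 0 → 7 → 5.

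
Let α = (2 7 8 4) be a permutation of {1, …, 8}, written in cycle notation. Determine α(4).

2

In the cycle (2 7 8 4), 4 is followed by 2, so α(4) = 2.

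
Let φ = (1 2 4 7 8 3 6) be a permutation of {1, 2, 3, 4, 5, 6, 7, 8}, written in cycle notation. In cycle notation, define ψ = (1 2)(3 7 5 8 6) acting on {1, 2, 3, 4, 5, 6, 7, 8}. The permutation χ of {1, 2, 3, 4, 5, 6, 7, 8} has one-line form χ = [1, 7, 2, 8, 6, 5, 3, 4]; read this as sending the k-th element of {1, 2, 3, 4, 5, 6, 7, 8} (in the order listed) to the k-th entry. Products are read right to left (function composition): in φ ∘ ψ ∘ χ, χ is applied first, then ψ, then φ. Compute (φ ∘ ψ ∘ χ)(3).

2

(φ ∘ ψ ∘ χ)(3) = φ(ψ(χ(3))). χ(3) = 2, then ψ(2) = 1, then φ(1) = 2, so the result is 2.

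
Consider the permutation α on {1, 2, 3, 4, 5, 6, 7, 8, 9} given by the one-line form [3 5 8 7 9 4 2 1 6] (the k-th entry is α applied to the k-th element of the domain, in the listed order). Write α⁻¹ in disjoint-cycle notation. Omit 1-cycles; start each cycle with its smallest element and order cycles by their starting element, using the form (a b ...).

(1 8 3)(2 7 4 6 9 5)

First write α in disjoint cycles: (1 3 8)(2 5 9 6 4 7).
Reversing each cycle (and rotating so the smallest element leads) gives α⁻¹ = (1 8 3)(2 7 4 6 9 5).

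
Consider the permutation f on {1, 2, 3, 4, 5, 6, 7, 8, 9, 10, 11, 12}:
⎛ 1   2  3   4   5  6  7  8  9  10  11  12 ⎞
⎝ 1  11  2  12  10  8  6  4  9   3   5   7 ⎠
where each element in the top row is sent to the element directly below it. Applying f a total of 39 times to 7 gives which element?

Tracing 7 → 6 → … returns to 7 after 5 steps, so 7 lies in a 5-cycle (4 12 7 6 8).
On a 5-cycle, f^5 is the identity, so f^39 = f^4 there (39 ≡ 4 mod 5).
Stepping 4 places around the cycle: 7 → 6 → 8 → 4 → 12.

12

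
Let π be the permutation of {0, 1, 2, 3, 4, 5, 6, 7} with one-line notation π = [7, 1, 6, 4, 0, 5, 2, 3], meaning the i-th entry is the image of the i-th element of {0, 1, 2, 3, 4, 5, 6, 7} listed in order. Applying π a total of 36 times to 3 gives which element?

Tracing 3 → 4 → … returns to 3 after 4 steps, so 3 lies in a 4-cycle (0, 7, 3, 4).
On a 4-cycle, π^4 is the identity, so π^36 = π^0 there (36 ≡ 0 mod 4).
So π^36(3) = 3.

3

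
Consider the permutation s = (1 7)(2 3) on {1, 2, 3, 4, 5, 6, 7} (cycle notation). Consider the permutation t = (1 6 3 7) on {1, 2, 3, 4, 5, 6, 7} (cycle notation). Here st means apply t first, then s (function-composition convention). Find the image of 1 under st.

t(1) = 6, then s(6) = 6; composing gives (st)(1) = 6.

6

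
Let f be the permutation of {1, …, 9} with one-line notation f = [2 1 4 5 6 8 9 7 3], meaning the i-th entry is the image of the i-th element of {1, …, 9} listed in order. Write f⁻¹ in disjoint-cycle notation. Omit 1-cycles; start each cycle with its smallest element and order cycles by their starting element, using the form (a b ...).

The cycle decomposition of f is (1 2)(3 4 5 6 8 7 9).
Reversing each cycle (and rotating so the smallest element leads) gives f⁻¹ = (1 2)(3 9 7 8 6 5 4).

(1 2)(3 9 7 8 6 5 4)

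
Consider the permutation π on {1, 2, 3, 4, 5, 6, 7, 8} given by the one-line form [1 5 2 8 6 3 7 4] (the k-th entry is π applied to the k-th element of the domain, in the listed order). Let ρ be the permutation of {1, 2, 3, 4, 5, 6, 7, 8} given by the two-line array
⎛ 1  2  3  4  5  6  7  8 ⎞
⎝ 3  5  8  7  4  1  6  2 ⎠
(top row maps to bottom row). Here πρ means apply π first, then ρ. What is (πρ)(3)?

5

π(3) = 2, then ρ(2) = 5; composing gives (πρ)(3) = 5.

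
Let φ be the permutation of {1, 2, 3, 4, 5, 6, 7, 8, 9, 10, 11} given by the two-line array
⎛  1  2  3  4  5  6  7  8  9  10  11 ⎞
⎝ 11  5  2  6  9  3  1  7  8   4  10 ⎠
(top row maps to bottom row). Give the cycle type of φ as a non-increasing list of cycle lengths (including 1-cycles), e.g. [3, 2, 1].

The disjoint cycles are (1, 11, 10, 4, 6, 3, 2, 5, 9, 8, 7), with lengths 11 in non-increasing order.

[11]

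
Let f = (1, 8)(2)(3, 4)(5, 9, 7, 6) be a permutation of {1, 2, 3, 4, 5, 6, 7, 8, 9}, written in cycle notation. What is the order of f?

The disjoint cycles have lengths 4, 2, 2, 1.
The order of f is the least common multiple of its cycle lengths: lcm(4, 2, 2) = 4.

4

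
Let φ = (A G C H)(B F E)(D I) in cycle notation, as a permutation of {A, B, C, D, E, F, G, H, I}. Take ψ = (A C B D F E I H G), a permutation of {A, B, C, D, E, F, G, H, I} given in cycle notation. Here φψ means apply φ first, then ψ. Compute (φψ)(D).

φ(D) = I, then ψ(I) = H; composing gives (φψ)(D) = H.

H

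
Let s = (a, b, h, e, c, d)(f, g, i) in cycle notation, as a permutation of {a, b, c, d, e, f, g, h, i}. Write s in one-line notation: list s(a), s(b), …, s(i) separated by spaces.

b h d a c g i e f

Reading each image from the cycles: a↦b, b↦h, c↦d, d↦a, e↦c, f↦g, g↦i, h↦e, i↦f.
Listing these in domain order gives b h d a c g i e f.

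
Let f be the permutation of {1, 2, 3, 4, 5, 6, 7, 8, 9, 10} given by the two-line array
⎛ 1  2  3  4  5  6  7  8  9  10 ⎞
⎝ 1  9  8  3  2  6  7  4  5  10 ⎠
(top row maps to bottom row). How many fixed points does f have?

4

The fixed points (elements with f(x) = x) are {1, 6, 7, 10}, so there are 4.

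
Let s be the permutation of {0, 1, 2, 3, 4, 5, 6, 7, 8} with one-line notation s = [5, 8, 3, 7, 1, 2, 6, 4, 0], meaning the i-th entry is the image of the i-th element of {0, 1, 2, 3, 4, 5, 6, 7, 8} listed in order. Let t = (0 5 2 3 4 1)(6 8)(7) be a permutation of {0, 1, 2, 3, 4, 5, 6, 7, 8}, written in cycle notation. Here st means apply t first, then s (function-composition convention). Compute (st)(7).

4

t(7) = 7, then s(7) = 4; composing gives (st)(7) = 4.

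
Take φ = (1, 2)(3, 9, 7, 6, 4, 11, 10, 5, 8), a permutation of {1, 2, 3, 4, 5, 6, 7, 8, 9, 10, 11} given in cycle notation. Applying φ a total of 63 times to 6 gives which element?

6

6 lies in the 9-cycle (3, 9, 7, 6, 4, 11, 10, 5, 8).
Powers repeat with period 9 on this cycle, and 63 mod 9 = 0, so φ^63(6) = φ^0(6).
So φ^63(6) = 6.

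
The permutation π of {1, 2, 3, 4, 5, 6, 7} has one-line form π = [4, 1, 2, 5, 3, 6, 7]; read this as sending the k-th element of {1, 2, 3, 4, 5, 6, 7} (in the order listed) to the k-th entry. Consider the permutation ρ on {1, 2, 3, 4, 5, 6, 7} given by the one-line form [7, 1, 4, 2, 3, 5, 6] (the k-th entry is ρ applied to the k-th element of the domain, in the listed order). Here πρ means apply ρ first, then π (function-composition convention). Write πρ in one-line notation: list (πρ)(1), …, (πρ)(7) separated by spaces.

7 4 5 1 2 3 6

For each element, apply ρ then π: 1 → 7 → 7; 2 → 1 → 4; 3 → 4 → 5; 4 → 2 → 1; 5 → 3 → 2; 6 → 5 → 3; 7 → 6 → 6.
So πρ in one-line form is 7 4 5 1 2 3 6.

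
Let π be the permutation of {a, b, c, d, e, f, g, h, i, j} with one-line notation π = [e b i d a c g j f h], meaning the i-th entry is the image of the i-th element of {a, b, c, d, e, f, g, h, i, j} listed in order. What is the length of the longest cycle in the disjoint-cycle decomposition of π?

3

Decomposing into disjoint cycles gives (a e)(c i f)(h j); the longest has length 3.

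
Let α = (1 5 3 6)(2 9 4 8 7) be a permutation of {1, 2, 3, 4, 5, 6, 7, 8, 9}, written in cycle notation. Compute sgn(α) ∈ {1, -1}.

The cycle lengths are 5, 4.
A cycle is odd iff its length is even; α has 1 even-length cycle, so sgn(α) = (−1)^1 and α is odd.

-1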